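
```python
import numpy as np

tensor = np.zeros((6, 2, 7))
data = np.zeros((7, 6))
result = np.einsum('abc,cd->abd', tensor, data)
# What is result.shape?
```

(6, 2, 6)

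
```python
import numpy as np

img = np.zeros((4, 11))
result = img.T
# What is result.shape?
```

(11, 4)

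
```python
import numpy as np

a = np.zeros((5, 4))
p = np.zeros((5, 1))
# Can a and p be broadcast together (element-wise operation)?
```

Yes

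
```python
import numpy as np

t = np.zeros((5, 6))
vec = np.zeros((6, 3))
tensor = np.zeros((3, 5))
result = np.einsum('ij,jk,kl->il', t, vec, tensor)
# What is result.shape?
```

(5, 5)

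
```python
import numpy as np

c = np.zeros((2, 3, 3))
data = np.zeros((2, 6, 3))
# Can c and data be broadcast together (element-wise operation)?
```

No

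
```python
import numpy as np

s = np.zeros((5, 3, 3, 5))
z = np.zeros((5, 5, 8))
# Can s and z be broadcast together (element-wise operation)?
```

No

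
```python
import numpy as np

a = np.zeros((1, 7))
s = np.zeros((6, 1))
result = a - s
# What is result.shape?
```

(6, 7)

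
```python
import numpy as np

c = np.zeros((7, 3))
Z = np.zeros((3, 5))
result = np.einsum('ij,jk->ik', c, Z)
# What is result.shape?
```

(7, 5)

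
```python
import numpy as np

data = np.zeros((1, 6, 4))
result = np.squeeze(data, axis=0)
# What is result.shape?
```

(6, 4)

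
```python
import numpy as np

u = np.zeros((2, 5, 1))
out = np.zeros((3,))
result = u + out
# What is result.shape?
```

(2, 5, 3)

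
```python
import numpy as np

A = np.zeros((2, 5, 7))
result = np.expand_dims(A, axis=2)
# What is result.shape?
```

(2, 5, 1, 7)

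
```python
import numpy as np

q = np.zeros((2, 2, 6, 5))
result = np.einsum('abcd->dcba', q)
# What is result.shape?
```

(5, 6, 2, 2)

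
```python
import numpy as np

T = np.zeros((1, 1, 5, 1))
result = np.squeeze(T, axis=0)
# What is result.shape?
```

(1, 5, 1)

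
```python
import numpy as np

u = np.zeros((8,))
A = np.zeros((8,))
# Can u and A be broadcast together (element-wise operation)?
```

Yes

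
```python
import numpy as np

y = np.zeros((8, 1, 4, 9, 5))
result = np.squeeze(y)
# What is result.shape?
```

(8, 4, 9, 5)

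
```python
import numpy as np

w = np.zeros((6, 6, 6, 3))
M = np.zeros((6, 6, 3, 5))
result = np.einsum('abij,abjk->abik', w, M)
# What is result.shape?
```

(6, 6, 6, 5)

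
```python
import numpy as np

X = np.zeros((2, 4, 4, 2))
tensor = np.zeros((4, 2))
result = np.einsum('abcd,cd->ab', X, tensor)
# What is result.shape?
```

(2, 4)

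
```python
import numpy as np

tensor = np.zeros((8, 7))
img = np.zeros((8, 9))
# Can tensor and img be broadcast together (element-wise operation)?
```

No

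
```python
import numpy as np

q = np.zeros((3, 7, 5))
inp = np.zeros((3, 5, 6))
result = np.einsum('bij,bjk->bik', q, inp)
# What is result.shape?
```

(3, 7, 6)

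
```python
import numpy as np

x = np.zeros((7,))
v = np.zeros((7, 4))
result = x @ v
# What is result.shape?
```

(4,)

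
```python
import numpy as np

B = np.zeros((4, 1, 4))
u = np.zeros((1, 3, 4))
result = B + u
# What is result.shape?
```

(4, 3, 4)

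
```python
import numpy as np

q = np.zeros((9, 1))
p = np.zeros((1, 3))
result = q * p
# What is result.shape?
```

(9, 3)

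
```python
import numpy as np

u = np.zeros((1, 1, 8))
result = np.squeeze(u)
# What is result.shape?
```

(8,)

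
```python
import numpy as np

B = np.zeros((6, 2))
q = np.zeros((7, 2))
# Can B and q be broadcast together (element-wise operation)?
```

No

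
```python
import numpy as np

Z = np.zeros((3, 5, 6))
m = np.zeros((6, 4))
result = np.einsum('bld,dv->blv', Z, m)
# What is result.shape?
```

(3, 5, 4)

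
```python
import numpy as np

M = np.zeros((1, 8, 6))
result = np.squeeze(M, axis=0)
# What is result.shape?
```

(8, 6)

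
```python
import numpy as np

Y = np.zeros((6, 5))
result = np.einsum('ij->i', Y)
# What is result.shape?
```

(6,)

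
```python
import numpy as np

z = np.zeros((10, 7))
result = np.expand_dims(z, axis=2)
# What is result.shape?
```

(10, 7, 1)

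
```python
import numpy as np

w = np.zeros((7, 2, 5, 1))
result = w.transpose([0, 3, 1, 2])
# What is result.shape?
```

(7, 1, 2, 5)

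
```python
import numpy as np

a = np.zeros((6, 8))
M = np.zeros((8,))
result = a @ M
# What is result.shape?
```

(6,)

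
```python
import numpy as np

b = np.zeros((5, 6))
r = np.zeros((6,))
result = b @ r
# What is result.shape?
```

(5,)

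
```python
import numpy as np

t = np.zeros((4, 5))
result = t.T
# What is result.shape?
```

(5, 4)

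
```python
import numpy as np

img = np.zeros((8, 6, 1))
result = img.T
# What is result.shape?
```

(1, 6, 8)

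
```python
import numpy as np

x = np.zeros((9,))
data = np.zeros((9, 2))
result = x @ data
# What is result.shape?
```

(2,)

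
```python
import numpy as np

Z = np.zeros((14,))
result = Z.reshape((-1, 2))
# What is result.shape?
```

(7, 2)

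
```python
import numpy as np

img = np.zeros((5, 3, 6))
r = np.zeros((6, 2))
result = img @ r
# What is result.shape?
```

(5, 3, 2)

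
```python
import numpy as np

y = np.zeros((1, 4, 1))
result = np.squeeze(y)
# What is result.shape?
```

(4,)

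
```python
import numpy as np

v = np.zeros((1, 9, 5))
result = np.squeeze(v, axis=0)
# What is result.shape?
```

(9, 5)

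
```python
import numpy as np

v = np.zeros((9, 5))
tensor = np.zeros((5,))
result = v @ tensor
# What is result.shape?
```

(9,)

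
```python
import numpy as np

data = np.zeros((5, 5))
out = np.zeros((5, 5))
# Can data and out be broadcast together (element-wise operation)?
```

Yes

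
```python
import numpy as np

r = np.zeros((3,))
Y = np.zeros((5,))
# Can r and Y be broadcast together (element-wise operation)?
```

No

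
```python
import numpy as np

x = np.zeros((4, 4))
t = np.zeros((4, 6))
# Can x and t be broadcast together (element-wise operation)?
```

No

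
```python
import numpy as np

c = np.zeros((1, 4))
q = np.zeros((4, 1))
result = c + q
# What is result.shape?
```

(4, 4)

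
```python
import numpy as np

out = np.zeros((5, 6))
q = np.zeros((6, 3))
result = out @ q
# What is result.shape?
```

(5, 3)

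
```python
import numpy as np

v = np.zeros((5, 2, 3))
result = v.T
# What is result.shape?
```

(3, 2, 5)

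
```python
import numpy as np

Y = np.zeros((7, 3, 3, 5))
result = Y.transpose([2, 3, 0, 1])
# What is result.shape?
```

(3, 5, 7, 3)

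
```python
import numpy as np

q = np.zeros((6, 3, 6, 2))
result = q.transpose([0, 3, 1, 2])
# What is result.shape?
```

(6, 2, 3, 6)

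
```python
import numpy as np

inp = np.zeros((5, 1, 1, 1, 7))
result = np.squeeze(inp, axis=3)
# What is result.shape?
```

(5, 1, 1, 7)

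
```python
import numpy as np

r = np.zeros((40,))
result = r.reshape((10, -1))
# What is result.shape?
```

(10, 4)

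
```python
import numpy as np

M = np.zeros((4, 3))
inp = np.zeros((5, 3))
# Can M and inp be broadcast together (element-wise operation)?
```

No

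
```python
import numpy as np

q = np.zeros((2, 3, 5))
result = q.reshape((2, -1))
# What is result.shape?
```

(2, 15)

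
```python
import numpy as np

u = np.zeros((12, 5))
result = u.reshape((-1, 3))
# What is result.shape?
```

(20, 3)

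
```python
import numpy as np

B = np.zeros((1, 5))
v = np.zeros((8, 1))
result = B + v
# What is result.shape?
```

(8, 5)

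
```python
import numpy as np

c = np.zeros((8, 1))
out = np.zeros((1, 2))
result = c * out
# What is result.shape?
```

(8, 2)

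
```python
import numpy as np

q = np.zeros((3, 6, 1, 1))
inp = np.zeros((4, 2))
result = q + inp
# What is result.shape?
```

(3, 6, 4, 2)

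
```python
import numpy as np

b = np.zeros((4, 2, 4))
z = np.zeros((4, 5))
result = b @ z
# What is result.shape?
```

(4, 2, 5)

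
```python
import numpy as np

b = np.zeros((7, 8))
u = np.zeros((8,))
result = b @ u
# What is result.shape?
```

(7,)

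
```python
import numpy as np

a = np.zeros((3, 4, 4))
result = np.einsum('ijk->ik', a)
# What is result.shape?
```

(3, 4)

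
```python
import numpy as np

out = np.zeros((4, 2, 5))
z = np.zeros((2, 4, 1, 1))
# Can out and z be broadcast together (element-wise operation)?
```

Yes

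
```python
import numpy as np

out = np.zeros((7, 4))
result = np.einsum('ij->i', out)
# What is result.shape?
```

(7,)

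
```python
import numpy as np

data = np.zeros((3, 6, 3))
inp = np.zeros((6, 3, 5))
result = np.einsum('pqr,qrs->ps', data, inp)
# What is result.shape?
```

(3, 5)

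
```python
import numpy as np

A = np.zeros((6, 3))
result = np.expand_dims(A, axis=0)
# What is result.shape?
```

(1, 6, 3)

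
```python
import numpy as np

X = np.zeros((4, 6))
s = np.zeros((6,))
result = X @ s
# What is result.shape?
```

(4,)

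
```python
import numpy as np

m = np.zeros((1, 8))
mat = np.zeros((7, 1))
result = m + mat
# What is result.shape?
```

(7, 8)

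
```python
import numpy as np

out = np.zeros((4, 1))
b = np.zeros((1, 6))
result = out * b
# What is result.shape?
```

(4, 6)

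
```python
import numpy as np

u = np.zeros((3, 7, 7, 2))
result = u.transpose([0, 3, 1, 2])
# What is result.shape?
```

(3, 2, 7, 7)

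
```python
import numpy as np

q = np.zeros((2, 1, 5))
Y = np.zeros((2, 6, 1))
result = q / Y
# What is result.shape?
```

(2, 6, 5)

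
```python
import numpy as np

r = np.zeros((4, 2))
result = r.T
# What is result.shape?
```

(2, 4)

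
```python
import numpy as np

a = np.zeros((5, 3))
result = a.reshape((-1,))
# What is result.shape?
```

(15,)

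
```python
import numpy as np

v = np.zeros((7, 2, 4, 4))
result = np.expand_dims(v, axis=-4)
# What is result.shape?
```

(7, 1, 2, 4, 4)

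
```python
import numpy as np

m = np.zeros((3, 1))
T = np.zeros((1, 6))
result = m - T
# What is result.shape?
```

(3, 6)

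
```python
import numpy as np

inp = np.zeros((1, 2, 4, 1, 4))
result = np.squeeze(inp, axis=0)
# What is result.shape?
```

(2, 4, 1, 4)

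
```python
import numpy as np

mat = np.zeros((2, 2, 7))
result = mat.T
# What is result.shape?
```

(7, 2, 2)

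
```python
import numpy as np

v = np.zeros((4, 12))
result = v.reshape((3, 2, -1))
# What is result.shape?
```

(3, 2, 8)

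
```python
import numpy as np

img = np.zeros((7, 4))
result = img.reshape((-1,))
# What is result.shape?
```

(28,)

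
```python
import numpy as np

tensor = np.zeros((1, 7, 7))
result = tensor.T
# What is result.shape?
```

(7, 7, 1)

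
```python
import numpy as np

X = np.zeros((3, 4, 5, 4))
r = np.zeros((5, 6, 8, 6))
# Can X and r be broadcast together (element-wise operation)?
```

No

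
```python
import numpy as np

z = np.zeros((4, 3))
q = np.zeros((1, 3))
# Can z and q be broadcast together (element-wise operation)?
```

Yes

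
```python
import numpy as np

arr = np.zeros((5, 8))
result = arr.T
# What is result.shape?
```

(8, 5)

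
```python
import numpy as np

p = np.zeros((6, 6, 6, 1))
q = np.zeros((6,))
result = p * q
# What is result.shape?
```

(6, 6, 6, 6)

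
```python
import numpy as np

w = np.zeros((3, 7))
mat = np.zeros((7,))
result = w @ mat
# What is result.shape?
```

(3,)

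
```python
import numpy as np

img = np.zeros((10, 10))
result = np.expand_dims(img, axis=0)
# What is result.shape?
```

(1, 10, 10)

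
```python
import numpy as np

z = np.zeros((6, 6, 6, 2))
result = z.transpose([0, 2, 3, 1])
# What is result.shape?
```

(6, 6, 2, 6)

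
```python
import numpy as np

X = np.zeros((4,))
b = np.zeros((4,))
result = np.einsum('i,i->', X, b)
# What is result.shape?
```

()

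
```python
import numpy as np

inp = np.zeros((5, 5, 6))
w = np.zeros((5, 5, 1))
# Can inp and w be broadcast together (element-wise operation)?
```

Yes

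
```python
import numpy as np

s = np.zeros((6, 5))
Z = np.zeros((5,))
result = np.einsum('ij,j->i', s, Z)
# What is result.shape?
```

(6,)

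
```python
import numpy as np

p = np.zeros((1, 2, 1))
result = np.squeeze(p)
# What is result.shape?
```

(2,)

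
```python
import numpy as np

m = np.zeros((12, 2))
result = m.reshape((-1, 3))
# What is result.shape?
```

(8, 3)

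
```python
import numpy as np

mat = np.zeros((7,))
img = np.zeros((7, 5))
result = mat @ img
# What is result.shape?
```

(5,)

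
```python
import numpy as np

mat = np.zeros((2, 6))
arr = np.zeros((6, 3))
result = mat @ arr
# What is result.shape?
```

(2, 3)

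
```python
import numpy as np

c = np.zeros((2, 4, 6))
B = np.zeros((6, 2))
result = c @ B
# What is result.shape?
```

(2, 4, 2)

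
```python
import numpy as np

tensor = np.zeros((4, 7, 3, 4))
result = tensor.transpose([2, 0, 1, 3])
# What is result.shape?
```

(3, 4, 7, 4)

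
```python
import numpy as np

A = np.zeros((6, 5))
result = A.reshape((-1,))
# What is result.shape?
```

(30,)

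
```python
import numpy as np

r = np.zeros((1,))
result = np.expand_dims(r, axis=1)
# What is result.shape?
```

(1, 1)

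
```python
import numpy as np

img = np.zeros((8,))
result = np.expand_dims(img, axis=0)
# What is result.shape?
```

(1, 8)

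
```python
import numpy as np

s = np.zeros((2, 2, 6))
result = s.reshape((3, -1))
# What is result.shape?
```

(3, 8)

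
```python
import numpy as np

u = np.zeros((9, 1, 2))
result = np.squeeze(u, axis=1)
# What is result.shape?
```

(9, 2)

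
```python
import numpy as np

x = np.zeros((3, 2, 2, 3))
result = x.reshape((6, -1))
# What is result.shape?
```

(6, 6)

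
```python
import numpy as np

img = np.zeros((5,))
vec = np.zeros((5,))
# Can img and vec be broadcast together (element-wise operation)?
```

Yes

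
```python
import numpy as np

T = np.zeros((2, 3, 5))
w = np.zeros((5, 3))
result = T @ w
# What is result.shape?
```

(2, 3, 3)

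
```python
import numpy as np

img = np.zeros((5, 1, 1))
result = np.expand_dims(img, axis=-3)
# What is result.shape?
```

(5, 1, 1, 1)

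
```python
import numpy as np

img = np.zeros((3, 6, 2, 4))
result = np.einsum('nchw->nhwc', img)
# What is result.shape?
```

(3, 2, 4, 6)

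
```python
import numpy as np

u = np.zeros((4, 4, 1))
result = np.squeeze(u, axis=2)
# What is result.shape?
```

(4, 4)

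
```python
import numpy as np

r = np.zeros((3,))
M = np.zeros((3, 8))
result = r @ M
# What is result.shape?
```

(8,)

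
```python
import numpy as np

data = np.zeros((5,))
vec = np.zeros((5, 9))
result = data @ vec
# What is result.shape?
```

(9,)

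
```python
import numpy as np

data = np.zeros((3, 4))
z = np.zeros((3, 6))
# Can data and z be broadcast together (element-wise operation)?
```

No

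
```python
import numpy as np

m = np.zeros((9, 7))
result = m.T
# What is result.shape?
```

(7, 9)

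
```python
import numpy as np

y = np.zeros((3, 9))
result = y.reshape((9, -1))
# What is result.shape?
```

(9, 3)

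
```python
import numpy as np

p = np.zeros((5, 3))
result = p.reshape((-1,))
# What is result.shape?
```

(15,)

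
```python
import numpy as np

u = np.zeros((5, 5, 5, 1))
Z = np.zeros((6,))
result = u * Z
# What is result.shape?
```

(5, 5, 5, 6)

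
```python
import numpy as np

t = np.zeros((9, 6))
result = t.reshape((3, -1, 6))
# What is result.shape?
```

(3, 3, 6)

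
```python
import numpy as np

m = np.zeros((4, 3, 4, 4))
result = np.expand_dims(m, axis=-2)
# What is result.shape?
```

(4, 3, 4, 1, 4)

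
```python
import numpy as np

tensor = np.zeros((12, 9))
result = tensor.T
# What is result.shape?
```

(9, 12)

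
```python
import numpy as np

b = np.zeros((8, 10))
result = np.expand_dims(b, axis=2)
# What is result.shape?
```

(8, 10, 1)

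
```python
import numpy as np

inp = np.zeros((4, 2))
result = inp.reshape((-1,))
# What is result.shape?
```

(8,)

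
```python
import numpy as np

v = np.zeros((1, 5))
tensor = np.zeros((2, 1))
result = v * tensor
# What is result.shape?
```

(2, 5)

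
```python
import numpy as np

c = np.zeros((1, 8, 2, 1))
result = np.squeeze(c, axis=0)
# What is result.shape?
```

(8, 2, 1)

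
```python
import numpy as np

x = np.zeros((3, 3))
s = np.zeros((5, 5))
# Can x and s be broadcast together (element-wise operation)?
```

No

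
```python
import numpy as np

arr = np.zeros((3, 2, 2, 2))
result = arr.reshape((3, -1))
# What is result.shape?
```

(3, 8)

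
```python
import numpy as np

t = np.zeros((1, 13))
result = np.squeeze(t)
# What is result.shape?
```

(13,)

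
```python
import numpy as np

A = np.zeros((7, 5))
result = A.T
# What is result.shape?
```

(5, 7)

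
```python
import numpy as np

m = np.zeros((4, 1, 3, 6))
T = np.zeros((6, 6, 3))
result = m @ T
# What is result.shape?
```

(4, 6, 3, 3)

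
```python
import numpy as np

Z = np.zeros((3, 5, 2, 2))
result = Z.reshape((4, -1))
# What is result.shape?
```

(4, 15)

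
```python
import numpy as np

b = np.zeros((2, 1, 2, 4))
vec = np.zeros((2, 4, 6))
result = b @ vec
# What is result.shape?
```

(2, 2, 2, 6)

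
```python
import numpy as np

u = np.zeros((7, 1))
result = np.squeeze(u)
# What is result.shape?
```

(7,)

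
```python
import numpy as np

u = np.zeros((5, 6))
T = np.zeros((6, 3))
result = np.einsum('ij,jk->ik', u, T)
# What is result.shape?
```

(5, 3)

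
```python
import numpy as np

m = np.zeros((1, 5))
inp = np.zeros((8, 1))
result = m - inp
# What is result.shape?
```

(8, 5)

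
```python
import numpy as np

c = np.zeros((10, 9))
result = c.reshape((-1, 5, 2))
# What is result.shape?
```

(9, 5, 2)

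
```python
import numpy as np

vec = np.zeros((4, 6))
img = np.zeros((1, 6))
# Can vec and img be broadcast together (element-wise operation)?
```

Yes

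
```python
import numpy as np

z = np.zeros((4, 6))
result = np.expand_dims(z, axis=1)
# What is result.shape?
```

(4, 1, 6)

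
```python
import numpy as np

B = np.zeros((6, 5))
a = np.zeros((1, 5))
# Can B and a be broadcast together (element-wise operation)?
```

Yes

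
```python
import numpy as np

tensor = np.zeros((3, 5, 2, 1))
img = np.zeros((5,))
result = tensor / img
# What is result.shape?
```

(3, 5, 2, 5)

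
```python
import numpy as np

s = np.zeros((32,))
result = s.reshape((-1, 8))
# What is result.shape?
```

(4, 8)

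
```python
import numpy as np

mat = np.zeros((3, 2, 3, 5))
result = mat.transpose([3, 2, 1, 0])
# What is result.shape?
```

(5, 3, 2, 3)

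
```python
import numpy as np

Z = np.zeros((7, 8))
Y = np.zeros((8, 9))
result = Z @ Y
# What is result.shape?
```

(7, 9)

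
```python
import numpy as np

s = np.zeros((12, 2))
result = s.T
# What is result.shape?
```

(2, 12)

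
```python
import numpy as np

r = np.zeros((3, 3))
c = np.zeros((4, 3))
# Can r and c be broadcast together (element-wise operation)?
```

No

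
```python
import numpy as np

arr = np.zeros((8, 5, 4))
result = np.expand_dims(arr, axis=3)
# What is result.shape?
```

(8, 5, 4, 1)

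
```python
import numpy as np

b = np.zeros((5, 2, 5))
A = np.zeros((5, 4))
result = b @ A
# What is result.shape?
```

(5, 2, 4)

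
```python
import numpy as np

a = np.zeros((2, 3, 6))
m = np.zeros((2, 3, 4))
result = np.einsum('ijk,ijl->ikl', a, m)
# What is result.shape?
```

(2, 6, 4)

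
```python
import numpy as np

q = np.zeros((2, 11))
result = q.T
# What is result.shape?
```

(11, 2)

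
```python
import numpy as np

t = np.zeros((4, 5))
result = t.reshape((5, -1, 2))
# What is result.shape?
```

(5, 2, 2)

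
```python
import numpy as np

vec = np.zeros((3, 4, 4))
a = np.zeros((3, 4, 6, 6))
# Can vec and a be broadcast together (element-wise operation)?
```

No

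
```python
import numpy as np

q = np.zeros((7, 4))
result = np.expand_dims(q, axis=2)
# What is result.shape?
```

(7, 4, 1)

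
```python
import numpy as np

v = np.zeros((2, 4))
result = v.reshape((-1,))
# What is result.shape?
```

(8,)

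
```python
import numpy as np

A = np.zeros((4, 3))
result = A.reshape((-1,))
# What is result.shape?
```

(12,)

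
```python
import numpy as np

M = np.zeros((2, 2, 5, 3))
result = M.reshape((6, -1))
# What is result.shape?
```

(6, 10)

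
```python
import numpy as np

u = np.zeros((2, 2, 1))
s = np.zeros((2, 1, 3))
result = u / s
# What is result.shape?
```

(2, 2, 3)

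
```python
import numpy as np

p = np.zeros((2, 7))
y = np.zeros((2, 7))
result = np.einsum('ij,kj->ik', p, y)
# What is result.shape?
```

(2, 2)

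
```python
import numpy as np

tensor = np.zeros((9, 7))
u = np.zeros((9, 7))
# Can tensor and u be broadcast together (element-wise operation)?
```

Yes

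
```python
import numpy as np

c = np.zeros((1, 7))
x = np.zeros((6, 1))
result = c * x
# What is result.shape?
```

(6, 7)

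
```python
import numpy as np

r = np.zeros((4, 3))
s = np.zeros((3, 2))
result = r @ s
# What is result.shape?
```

(4, 2)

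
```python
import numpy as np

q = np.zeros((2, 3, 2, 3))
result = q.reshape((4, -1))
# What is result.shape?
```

(4, 9)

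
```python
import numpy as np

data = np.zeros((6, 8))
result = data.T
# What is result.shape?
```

(8, 6)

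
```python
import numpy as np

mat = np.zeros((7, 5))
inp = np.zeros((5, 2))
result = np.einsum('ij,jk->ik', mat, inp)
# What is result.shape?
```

(7, 2)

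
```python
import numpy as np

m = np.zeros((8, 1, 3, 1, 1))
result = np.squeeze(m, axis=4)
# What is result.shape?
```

(8, 1, 3, 1)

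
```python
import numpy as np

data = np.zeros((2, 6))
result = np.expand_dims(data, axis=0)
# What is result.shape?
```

(1, 2, 6)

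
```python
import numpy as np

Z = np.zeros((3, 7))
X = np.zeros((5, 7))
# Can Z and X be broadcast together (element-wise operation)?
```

No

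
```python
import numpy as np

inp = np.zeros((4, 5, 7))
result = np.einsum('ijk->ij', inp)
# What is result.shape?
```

(4, 5)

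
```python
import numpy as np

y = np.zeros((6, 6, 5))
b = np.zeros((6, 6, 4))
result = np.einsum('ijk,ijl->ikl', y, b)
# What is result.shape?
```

(6, 5, 4)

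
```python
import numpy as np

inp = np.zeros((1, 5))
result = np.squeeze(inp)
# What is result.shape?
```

(5,)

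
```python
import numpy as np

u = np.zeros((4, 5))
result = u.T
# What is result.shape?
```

(5, 4)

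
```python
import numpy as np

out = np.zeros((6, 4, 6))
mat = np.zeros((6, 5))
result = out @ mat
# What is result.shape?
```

(6, 4, 5)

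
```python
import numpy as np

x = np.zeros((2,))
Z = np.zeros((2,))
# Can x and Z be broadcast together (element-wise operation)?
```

Yes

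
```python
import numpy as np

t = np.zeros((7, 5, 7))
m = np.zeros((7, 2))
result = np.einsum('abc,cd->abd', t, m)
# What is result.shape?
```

(7, 5, 2)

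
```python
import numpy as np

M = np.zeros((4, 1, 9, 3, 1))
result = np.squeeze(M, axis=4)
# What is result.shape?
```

(4, 1, 9, 3)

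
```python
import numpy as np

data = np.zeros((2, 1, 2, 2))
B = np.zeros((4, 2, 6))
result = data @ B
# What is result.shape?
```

(2, 4, 2, 6)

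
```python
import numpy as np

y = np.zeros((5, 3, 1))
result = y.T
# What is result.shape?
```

(1, 3, 5)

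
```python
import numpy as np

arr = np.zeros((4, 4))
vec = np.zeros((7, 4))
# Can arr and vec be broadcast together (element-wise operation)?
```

No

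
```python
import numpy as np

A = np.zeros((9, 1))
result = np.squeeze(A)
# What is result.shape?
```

(9,)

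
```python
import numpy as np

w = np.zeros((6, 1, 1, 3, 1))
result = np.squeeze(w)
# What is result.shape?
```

(6, 3)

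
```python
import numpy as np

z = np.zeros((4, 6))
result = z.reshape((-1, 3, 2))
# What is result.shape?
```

(4, 3, 2)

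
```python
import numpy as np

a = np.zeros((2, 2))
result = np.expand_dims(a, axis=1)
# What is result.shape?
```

(2, 1, 2)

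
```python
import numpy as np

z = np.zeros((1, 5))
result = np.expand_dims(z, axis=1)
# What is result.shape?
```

(1, 1, 5)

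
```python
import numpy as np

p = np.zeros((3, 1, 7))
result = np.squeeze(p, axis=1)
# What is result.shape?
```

(3, 7)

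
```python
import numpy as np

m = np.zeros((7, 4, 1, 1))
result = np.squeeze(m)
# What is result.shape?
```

(7, 4)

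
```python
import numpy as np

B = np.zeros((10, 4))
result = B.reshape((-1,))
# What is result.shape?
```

(40,)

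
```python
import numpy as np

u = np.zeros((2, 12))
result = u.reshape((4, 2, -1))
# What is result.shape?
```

(4, 2, 3)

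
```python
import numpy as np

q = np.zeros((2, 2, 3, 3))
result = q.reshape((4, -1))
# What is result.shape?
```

(4, 9)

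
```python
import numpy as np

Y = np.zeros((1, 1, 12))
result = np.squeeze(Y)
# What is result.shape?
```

(12,)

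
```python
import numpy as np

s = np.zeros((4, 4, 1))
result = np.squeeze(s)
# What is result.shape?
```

(4, 4)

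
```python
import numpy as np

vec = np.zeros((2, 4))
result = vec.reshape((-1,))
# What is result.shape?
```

(8,)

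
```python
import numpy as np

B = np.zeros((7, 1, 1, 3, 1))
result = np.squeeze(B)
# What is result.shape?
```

(7, 3)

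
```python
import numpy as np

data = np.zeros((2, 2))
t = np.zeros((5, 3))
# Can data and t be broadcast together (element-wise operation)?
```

No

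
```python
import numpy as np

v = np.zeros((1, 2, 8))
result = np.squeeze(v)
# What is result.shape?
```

(2, 8)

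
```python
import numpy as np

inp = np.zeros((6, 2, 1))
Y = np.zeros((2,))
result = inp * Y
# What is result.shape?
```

(6, 2, 2)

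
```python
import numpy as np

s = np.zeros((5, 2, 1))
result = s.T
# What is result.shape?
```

(1, 2, 5)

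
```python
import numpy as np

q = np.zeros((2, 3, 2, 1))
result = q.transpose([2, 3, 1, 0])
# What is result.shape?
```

(2, 1, 3, 2)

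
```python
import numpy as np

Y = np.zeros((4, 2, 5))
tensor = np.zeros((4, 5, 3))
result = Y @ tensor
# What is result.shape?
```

(4, 2, 3)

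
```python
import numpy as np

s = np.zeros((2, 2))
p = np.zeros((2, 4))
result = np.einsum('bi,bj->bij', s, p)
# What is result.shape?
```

(2, 2, 4)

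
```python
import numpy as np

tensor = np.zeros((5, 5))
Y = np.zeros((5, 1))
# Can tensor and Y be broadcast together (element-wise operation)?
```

Yes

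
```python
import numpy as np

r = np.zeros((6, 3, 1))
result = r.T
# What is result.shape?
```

(1, 3, 6)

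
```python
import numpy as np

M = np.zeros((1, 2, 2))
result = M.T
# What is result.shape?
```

(2, 2, 1)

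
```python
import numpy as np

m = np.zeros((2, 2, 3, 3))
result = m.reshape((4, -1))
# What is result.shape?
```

(4, 9)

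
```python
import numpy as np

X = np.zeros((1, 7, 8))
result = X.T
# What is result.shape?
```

(8, 7, 1)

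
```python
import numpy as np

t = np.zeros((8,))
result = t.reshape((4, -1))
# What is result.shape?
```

(4, 2)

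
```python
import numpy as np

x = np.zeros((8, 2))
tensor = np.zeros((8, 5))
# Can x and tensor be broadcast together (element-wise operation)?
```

No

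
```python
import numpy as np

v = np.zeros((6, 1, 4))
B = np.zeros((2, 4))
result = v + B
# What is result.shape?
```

(6, 2, 4)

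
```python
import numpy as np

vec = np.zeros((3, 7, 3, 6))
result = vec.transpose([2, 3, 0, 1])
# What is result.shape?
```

(3, 6, 3, 7)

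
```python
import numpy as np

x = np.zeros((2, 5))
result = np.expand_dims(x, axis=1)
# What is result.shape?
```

(2, 1, 5)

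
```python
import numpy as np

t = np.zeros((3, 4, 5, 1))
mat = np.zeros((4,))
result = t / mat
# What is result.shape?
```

(3, 4, 5, 4)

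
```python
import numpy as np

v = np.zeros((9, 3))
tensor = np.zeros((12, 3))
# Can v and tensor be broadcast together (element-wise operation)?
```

No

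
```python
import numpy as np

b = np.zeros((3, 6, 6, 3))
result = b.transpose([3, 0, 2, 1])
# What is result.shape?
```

(3, 3, 6, 6)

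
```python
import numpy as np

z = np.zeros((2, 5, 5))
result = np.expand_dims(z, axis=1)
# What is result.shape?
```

(2, 1, 5, 5)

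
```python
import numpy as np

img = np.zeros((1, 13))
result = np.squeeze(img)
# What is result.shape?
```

(13,)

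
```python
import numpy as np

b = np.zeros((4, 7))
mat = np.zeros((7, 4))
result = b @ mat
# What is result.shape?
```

(4, 4)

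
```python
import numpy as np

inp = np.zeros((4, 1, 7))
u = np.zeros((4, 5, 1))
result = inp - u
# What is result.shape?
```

(4, 5, 7)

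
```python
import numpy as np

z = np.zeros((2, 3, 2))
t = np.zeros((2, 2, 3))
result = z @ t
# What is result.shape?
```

(2, 3, 3)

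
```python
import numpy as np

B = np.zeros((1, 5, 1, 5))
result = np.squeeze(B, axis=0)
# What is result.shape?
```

(5, 1, 5)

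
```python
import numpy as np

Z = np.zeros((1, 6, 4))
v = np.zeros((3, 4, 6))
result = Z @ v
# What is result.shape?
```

(3, 6, 6)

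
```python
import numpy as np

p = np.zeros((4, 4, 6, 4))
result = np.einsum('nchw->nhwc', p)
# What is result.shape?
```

(4, 6, 4, 4)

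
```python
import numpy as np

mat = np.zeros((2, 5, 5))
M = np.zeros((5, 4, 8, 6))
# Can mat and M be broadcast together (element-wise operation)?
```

No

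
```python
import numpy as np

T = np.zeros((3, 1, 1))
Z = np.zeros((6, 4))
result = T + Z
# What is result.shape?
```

(3, 6, 4)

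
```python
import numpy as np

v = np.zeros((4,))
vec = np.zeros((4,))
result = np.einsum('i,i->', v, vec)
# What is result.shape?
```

()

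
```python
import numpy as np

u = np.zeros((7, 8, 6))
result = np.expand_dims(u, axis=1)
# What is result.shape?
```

(7, 1, 8, 6)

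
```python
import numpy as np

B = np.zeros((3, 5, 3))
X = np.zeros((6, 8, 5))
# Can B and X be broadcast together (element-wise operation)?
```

No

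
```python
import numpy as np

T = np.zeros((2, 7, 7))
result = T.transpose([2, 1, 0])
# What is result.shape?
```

(7, 7, 2)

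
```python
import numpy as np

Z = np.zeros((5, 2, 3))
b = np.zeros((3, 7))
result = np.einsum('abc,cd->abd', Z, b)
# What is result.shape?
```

(5, 2, 7)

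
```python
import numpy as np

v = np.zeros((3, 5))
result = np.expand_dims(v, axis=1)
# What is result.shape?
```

(3, 1, 5)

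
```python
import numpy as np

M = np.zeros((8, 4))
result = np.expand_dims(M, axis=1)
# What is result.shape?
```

(8, 1, 4)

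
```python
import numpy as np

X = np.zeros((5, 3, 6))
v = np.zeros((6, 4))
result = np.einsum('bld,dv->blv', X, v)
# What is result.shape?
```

(5, 3, 4)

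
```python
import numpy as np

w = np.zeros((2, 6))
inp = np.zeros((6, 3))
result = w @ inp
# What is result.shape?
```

(2, 3)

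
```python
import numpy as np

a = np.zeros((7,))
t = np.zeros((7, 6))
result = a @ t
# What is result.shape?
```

(6,)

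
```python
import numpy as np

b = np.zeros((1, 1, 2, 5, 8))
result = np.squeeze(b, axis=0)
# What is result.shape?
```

(1, 2, 5, 8)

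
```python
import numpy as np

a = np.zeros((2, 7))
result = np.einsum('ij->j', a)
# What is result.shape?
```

(7,)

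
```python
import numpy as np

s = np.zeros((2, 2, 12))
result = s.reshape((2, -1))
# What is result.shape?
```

(2, 24)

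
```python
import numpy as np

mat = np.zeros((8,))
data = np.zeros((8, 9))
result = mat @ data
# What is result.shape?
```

(9,)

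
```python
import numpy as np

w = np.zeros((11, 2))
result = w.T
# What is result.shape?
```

(2, 11)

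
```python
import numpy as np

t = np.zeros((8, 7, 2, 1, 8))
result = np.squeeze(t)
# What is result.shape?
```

(8, 7, 2, 8)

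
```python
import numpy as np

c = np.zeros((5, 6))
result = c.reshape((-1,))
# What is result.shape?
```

(30,)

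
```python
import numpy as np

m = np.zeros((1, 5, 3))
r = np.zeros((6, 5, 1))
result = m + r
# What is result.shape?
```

(6, 5, 3)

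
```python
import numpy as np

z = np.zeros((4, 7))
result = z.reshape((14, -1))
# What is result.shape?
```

(14, 2)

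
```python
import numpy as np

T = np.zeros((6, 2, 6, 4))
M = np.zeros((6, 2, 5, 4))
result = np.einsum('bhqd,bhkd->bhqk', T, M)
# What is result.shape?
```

(6, 2, 6, 5)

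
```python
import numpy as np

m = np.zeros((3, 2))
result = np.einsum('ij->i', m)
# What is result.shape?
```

(3,)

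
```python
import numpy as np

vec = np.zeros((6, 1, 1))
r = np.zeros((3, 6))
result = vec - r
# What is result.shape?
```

(6, 3, 6)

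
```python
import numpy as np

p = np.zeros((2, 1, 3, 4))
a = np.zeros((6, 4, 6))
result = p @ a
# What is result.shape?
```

(2, 6, 3, 6)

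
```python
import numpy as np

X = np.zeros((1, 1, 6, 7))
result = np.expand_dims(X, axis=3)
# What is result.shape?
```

(1, 1, 6, 1, 7)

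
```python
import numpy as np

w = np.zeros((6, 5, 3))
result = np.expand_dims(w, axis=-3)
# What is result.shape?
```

(6, 1, 5, 3)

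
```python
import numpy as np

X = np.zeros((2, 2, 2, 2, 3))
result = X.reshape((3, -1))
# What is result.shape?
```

(3, 16)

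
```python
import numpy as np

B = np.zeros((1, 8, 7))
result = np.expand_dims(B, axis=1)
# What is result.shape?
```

(1, 1, 8, 7)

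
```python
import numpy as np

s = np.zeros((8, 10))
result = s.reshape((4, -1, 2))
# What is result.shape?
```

(4, 10, 2)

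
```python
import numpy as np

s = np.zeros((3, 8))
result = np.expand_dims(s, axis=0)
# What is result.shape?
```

(1, 3, 8)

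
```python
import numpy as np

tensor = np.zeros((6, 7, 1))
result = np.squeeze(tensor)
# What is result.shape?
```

(6, 7)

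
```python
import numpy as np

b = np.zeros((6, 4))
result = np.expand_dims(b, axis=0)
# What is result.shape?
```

(1, 6, 4)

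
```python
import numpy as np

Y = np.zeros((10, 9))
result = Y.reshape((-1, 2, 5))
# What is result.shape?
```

(9, 2, 5)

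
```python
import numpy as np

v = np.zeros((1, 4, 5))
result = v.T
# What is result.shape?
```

(5, 4, 1)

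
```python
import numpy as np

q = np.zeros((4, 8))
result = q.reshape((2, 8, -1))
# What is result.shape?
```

(2, 8, 2)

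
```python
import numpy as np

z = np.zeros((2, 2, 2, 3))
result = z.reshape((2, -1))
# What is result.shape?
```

(2, 12)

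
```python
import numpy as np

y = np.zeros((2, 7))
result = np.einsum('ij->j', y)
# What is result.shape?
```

(7,)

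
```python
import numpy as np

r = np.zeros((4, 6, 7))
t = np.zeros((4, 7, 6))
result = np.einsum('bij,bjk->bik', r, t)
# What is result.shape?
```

(4, 6, 6)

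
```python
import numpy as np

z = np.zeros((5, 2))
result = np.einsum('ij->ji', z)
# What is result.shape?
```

(2, 5)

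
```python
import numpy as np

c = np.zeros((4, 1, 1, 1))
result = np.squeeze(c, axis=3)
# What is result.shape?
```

(4, 1, 1)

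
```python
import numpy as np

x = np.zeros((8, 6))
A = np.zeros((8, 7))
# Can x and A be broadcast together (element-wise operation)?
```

No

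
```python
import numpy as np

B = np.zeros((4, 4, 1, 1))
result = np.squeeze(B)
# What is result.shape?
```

(4, 4)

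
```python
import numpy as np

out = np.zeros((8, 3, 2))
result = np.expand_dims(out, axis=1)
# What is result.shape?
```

(8, 1, 3, 2)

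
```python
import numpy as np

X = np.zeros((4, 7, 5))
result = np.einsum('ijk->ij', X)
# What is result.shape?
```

(4, 7)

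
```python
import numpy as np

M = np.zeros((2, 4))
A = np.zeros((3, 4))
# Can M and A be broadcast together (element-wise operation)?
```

No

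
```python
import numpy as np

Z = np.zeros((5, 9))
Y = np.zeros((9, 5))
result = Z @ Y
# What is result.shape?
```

(5, 5)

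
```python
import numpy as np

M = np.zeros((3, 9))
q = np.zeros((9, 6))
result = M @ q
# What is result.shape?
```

(3, 6)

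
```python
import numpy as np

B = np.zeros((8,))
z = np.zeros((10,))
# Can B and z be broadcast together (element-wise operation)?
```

No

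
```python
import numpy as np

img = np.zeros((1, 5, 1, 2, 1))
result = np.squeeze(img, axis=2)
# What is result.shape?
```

(1, 5, 2, 1)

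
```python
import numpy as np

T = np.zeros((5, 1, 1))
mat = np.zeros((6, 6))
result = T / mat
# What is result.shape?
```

(5, 6, 6)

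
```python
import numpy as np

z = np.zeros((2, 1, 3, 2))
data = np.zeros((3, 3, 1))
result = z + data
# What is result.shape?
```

(2, 3, 3, 2)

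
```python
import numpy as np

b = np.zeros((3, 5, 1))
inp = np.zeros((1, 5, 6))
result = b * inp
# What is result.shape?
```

(3, 5, 6)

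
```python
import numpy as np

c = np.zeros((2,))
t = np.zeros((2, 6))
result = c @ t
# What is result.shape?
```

(6,)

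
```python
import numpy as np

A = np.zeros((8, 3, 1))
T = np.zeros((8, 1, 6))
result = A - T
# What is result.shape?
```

(8, 3, 6)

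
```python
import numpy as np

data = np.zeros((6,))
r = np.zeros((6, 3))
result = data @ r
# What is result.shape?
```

(3,)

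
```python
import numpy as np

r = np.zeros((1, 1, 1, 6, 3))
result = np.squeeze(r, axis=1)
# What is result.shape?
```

(1, 1, 6, 3)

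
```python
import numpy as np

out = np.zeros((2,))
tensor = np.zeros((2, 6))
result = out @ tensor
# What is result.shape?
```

(6,)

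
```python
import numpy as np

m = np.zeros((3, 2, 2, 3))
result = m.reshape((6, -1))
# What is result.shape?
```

(6, 6)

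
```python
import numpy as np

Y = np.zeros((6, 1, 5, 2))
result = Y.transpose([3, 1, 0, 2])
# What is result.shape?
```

(2, 1, 6, 5)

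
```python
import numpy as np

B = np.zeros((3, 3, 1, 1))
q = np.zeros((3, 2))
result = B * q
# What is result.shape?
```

(3, 3, 3, 2)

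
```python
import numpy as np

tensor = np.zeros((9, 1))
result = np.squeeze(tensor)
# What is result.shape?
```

(9,)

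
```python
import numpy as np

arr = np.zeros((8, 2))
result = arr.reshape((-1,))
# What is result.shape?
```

(16,)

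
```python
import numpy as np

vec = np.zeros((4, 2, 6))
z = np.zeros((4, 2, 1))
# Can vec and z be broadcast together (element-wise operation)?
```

Yes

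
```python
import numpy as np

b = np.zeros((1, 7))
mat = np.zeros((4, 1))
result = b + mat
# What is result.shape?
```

(4, 7)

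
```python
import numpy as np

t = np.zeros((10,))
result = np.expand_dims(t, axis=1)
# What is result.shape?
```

(10, 1)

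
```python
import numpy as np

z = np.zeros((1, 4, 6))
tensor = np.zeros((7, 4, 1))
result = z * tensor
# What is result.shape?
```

(7, 4, 6)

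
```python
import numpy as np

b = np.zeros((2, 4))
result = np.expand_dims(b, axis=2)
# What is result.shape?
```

(2, 4, 1)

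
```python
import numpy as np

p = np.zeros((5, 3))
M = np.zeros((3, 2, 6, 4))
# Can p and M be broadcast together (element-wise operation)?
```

No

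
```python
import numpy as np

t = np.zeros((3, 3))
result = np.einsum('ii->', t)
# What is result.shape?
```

()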